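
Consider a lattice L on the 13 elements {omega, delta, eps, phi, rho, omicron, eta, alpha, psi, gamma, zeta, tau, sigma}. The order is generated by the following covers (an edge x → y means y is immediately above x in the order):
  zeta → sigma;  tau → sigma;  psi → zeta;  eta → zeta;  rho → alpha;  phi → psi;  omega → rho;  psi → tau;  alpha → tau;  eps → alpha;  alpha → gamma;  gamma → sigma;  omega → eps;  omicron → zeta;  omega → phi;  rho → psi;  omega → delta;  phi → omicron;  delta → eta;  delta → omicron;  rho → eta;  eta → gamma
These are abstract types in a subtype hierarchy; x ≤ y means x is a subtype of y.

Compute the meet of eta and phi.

omega

Common lower bounds of {eta, phi}: omega.
The greatest among these is omega.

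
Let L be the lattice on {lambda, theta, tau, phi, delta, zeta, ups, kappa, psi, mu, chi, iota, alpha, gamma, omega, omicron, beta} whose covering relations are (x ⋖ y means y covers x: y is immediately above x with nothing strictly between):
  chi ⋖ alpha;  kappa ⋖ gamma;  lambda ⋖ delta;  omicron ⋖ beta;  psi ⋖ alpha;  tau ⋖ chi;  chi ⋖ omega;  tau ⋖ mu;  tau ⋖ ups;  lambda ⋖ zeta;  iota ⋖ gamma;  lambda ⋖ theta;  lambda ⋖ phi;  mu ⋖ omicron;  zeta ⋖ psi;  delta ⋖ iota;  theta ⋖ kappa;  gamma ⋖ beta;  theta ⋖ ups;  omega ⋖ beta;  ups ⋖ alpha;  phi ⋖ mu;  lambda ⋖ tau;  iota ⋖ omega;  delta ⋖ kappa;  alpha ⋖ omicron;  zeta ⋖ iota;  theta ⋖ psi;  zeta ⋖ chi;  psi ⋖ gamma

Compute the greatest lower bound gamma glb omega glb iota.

Common lower bounds of {gamma, omega, iota}: delta, iota, lambda, zeta.
The greatest among these is iota.

iota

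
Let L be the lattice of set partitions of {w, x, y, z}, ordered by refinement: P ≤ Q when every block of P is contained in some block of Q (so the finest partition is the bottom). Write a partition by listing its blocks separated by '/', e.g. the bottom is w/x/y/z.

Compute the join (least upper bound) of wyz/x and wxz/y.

wxyz

The join of wyz/x and wxz/y merges any blocks that overlap across the partitions, giving wxyz.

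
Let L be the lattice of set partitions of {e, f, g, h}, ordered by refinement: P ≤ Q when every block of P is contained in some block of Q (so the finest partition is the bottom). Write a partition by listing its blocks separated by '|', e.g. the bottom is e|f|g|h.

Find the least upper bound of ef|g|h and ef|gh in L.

ef|gh

The join of ef|g|h and ef|gh merges any blocks that overlap across the partitions, giving ef|gh.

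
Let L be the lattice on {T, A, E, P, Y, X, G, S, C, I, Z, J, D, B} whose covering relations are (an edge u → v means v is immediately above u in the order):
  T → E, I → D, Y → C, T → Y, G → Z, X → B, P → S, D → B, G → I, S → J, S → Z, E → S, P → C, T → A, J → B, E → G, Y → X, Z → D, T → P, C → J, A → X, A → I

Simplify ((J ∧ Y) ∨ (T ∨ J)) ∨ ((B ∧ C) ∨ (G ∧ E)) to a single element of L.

J ∧ Y = Y
T ∨ J = J
Y ∨ J = J
B ∧ C = C
G ∧ E = E
C ∨ E = J
J ∨ J = J

J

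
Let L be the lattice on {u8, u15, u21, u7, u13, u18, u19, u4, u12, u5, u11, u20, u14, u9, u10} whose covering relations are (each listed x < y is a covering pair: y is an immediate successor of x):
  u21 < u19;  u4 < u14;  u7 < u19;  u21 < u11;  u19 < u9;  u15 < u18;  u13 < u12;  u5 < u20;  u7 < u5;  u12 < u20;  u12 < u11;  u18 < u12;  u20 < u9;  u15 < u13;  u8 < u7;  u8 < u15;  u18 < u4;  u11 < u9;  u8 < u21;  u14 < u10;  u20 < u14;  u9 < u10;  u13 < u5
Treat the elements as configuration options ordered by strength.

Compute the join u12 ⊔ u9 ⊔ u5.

u9

Common upper bounds of {u12, u9, u5}: u10, u9.
The least among these is u9.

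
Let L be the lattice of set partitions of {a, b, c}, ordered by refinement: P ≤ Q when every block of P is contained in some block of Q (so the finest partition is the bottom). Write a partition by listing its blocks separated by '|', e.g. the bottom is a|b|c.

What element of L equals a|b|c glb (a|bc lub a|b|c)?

a|bc ∨ a|b|c = a|bc
a|b|c ∧ a|bc = a|b|c

a|b|c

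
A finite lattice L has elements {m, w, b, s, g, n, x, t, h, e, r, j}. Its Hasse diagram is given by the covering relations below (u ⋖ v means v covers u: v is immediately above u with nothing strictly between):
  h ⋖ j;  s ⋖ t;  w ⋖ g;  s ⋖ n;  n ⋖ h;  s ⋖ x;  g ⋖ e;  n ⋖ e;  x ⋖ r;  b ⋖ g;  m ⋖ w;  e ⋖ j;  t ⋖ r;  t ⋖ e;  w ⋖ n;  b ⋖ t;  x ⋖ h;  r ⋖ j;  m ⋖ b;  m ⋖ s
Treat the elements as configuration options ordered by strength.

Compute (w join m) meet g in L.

w

w ∨ m = w
w ∧ g = w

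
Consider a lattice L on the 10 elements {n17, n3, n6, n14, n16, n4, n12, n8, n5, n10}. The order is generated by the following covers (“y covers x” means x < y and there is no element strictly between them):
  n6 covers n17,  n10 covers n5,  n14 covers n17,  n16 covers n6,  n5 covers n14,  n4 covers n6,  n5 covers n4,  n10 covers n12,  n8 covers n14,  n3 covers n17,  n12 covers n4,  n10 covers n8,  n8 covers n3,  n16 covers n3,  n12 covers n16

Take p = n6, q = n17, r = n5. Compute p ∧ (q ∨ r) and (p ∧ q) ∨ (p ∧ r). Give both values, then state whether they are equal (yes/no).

q ∨ r = n5, so p ∧ (q ∨ r) = n6 ∧ n5 = n6.
p ∧ q = n17 and p ∧ r = n6, so (p ∧ q) ∨ (p ∧ r) = n17 ∨ n6 = n6.
Equal: yes.

n6; n6; yes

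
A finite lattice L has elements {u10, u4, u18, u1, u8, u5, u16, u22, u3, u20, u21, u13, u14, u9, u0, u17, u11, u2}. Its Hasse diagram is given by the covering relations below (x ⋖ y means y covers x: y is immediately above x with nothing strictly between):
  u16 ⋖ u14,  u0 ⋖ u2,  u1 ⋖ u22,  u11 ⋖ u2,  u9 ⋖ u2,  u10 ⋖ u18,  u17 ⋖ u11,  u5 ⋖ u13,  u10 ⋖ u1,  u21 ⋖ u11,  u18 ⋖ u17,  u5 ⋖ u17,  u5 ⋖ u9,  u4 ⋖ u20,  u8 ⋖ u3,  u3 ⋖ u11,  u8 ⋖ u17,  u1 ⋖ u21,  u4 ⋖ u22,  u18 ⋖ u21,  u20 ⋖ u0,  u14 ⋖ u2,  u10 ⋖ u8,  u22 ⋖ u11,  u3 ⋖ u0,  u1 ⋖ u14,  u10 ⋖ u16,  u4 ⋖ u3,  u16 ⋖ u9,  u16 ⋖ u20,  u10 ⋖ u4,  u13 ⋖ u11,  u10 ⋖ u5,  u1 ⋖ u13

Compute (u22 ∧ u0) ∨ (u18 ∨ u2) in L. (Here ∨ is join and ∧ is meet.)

u22 ∧ u0 = u4
u18 ∨ u2 = u2
u4 ∨ u2 = u2

u2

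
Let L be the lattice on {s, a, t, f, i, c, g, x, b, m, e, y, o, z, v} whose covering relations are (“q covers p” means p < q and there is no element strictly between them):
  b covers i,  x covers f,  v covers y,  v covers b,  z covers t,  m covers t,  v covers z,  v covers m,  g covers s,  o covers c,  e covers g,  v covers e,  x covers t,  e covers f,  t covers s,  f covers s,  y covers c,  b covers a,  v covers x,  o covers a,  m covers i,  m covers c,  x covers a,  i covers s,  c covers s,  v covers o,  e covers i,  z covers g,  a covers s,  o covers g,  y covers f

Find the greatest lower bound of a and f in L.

Common lower bounds of {a, f}: s.
The greatest among these is s.

s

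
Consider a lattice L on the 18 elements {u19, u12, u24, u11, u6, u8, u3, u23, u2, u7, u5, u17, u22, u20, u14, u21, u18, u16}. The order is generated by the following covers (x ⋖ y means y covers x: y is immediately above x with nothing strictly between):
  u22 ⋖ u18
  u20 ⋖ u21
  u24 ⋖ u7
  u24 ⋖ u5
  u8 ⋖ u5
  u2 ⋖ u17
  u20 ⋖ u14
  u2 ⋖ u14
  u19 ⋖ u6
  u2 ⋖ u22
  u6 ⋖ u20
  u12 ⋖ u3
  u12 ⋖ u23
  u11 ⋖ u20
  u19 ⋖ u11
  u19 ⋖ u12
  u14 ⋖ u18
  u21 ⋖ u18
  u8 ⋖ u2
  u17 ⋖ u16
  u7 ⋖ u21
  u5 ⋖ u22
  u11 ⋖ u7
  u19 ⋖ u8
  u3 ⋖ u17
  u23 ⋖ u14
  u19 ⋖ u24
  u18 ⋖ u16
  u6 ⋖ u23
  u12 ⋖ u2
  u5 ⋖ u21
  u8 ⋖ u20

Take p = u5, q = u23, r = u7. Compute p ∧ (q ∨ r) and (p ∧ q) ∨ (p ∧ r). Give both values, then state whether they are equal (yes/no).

q ∨ r = u18, so p ∧ (q ∨ r) = u5 ∧ u18 = u5.
p ∧ q = u19 and p ∧ r = u24, so (p ∧ q) ∨ (p ∧ r) = u19 ∨ u24 = u24.
Equal: no.

u5; u24; no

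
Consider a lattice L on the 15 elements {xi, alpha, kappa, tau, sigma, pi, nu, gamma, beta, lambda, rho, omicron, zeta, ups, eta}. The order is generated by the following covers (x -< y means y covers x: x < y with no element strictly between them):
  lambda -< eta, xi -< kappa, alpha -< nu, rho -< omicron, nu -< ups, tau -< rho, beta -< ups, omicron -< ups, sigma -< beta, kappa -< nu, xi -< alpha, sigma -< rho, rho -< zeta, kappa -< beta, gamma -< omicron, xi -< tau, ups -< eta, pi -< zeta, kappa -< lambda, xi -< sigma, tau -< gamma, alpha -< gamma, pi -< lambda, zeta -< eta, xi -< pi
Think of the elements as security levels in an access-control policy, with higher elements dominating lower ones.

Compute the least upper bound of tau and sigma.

Common upper bounds of {tau, sigma}: eta, omicron, rho, ups, zeta.
The least among these is rho.

rho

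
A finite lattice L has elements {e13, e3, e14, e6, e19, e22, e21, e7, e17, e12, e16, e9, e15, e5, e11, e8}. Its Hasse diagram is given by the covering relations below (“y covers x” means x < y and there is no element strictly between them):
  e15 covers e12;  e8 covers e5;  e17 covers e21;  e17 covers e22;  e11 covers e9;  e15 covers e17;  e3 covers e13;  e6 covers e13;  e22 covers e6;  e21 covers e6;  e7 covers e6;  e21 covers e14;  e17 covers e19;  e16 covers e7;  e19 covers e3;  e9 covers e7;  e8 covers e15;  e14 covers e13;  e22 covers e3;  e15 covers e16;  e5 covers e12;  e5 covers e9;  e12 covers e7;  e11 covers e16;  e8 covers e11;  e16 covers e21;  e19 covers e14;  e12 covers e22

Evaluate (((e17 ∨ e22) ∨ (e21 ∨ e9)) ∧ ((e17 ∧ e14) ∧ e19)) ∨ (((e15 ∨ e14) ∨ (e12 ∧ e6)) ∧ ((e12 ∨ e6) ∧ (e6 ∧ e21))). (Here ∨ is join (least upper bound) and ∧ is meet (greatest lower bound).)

e21

e17 ∨ e22 = e17
e21 ∨ e9 = e11
e17 ∨ e11 = e8
e17 ∧ e14 = e14
e14 ∧ e19 = e14
e8 ∧ e14 = e14
e15 ∨ e14 = e15
e12 ∧ e6 = e6
e15 ∨ e6 = e15
e12 ∨ e6 = e12
e6 ∧ e21 = e6
e12 ∧ e6 = e6
e15 ∧ e6 = e6
e14 ∨ e6 = e21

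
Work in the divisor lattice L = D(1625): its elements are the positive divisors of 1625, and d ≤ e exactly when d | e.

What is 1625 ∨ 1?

Common upper bounds of {1625, 1}: 1625.
The least among these is 1625.

1625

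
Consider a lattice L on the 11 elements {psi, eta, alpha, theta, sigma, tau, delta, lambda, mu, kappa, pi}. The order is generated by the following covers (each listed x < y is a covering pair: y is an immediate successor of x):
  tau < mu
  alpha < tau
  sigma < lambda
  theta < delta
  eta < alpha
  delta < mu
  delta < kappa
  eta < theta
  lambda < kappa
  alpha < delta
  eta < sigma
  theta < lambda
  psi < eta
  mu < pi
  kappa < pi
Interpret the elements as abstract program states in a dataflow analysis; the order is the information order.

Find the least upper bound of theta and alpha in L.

delta

Common upper bounds of {theta, alpha}: delta, kappa, mu, pi.
The least among these is delta.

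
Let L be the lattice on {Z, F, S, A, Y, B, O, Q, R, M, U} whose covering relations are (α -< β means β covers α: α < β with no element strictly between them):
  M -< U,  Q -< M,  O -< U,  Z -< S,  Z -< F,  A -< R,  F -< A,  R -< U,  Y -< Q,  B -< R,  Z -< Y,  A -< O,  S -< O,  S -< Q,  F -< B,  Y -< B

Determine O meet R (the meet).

A

Common lower bounds of {O, R}: A, F, Z.
The greatest among these is A.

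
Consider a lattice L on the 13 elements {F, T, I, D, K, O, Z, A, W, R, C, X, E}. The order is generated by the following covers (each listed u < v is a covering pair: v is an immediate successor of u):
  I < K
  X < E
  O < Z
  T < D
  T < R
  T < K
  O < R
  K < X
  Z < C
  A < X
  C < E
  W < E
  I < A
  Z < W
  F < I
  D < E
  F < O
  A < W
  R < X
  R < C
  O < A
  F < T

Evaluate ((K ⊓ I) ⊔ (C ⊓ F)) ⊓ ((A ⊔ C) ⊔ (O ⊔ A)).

I

K ∧ I = I
C ∧ F = F
I ∨ F = I
A ∨ C = E
O ∨ A = A
E ∨ A = E
I ∧ E = I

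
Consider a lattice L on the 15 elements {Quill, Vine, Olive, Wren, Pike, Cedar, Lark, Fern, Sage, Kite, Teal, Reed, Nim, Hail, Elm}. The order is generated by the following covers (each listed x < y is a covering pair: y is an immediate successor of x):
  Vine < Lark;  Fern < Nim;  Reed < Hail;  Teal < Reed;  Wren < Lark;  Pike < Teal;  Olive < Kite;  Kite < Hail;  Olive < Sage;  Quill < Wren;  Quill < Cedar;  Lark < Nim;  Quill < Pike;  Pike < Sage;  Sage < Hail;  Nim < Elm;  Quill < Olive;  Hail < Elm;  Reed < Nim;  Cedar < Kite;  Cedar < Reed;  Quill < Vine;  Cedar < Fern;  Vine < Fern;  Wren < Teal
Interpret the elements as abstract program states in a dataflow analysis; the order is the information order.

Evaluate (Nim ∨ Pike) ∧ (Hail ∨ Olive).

Reed

Nim ∨ Pike = Nim
Hail ∨ Olive = Hail
Nim ∧ Hail = Reed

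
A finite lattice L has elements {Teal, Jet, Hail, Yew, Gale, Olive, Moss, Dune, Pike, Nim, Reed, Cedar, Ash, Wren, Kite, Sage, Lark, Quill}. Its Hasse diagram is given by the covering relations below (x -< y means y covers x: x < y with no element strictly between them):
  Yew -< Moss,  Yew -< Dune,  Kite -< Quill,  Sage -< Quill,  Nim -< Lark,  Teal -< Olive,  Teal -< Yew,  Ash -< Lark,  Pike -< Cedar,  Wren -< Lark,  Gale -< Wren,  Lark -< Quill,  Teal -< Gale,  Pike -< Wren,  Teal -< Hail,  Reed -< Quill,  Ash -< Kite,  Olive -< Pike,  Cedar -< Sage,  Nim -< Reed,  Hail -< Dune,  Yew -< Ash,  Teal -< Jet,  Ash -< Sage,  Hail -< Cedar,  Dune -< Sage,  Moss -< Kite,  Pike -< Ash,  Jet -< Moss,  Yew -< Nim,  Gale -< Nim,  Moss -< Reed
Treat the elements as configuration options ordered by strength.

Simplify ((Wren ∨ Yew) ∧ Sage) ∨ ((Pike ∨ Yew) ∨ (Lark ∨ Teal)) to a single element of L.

Wren ∨ Yew = Lark
Lark ∧ Sage = Ash
Pike ∨ Yew = Ash
Lark ∨ Teal = Lark
Ash ∨ Lark = Lark
Ash ∨ Lark = Lark

Lark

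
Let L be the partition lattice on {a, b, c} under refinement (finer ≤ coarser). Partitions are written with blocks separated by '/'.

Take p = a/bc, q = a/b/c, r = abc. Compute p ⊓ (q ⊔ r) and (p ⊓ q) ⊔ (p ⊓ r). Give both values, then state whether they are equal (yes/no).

a/bc; a/bc; yes

q ⊔ r = abc, so p ⊓ (q ⊔ r) = a/bc ⊓ abc = a/bc.
p ⊓ q = a/b/c and p ⊓ r = a/bc, so (p ⊓ q) ⊔ (p ⊓ r) = a/b/c ⊔ a/bc = a/bc.
Equal: yes.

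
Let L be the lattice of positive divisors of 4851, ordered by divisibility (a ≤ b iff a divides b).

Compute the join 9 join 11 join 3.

99

In the divisibility order, the join is the least common multiple: lcm(9, 11, 3) = 99.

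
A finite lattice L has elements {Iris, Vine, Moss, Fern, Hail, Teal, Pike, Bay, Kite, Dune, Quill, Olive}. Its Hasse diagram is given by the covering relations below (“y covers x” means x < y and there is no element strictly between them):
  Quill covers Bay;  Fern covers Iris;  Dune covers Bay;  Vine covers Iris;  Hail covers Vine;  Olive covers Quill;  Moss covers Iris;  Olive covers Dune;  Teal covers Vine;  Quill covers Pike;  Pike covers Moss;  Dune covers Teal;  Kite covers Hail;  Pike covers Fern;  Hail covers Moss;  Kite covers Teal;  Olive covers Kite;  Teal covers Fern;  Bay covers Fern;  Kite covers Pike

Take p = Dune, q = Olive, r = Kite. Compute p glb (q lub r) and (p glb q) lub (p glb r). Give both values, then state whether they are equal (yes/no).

Dune; Dune; yes

q lub r = Olive, so p glb (q lub r) = Dune glb Olive = Dune.
p glb q = Dune and p glb r = Teal, so (p glb q) lub (p glb r) = Dune lub Teal = Dune.
Equal: yes.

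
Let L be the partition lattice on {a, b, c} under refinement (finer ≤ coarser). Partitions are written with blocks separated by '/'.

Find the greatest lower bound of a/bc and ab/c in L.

The meet (common refinement) of a/bc and ab/c intersects blocks pairwise, giving a/b/c.

a/b/c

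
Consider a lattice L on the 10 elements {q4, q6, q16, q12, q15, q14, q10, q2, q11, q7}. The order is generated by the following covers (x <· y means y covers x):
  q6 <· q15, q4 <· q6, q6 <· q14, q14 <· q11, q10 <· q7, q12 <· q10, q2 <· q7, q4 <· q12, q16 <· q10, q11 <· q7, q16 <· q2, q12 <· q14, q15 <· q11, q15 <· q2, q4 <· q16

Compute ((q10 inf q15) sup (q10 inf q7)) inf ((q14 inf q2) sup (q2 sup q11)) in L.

q10 ∧ q15 = q4
q10 ∧ q7 = q10
q4 ∨ q10 = q10
q14 ∧ q2 = q6
q2 ∨ q11 = q7
q6 ∨ q7 = q7
q10 ∧ q7 = q10

q10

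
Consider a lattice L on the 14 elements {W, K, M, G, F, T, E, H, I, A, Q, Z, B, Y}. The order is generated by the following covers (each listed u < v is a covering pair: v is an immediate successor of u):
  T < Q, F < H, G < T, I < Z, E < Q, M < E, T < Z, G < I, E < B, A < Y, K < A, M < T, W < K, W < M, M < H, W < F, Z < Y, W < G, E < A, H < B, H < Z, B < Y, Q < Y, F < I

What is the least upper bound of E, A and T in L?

Y

Common upper bounds of {E, A, T}: Y.
The least among these is Y.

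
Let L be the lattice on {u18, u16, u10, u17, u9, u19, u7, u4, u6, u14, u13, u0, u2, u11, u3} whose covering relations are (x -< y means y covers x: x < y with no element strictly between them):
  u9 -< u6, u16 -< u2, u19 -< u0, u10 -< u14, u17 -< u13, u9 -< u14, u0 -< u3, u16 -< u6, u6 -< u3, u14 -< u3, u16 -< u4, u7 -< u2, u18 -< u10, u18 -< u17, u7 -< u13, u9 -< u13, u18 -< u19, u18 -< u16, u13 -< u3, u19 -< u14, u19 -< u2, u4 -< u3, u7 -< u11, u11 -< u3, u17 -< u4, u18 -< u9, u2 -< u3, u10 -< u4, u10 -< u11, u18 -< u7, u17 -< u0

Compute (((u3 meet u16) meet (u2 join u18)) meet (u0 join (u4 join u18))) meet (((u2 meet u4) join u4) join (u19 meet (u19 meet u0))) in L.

u3 ∧ u16 = u16
u2 ∨ u18 = u2
u16 ∧ u2 = u16
u4 ∨ u18 = u4
u0 ∨ u4 = u3
u16 ∧ u3 = u16
u2 ∧ u4 = u16
u16 ∨ u4 = u4
u19 ∧ u0 = u19
u19 ∧ u19 = u19
u4 ∨ u19 = u3
u16 ∧ u3 = u16

u16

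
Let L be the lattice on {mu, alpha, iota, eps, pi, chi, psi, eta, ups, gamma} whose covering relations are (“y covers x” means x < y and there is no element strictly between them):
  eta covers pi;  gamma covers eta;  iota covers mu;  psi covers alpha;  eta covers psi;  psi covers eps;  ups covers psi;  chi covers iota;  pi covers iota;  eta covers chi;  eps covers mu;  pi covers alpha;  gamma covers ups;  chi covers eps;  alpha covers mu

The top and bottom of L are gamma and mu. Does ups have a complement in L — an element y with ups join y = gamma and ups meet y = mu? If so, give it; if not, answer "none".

Need y with ups ∨ y = gamma and ups ∧ y = mu.
Checking each element gives: iota.

iota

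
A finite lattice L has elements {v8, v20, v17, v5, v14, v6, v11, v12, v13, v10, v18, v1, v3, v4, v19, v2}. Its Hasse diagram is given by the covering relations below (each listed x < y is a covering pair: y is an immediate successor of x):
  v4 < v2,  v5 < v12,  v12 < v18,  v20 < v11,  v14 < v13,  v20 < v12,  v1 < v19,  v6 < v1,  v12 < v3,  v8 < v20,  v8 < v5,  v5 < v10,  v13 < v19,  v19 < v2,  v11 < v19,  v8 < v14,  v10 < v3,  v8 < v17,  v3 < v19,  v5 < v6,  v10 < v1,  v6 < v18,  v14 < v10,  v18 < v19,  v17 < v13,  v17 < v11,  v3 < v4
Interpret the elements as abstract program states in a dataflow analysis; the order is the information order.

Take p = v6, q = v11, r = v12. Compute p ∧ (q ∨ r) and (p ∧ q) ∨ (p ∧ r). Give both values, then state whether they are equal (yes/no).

v6; v5; no

q ∨ r = v19, so p ∧ (q ∨ r) = v6 ∧ v19 = v6.
p ∧ q = v8 and p ∧ r = v5, so (p ∧ q) ∨ (p ∧ r) = v8 ∨ v5 = v5.
Equal: no.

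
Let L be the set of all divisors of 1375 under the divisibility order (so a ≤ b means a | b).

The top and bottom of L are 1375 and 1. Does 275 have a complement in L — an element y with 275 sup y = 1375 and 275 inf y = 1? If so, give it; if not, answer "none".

none

For every candidate y, either 275 ∨ y ≠ 1375 or 275 ∧ y ≠ 1; no complement exists.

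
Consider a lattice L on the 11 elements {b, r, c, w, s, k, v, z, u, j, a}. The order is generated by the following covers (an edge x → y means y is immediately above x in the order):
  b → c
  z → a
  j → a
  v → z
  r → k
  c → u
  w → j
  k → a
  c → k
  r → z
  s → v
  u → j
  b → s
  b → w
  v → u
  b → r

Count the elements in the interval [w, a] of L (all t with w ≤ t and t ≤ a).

3

The interval [w, a] = {a, j, w}, which has 3 elements.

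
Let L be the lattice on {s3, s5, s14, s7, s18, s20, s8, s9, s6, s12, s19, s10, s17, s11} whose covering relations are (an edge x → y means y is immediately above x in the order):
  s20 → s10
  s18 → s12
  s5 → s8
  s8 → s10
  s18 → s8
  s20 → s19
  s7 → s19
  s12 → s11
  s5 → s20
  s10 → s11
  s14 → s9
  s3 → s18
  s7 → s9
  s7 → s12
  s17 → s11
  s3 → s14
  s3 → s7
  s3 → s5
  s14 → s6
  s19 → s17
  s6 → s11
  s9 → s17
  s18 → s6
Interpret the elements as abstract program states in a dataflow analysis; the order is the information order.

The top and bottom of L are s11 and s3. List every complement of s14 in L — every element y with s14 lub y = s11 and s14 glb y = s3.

Need y with s14 ∨ y = s11 and s14 ∧ y = s3.
Checking each element gives: s10, s12, s8.

s10, s12, s8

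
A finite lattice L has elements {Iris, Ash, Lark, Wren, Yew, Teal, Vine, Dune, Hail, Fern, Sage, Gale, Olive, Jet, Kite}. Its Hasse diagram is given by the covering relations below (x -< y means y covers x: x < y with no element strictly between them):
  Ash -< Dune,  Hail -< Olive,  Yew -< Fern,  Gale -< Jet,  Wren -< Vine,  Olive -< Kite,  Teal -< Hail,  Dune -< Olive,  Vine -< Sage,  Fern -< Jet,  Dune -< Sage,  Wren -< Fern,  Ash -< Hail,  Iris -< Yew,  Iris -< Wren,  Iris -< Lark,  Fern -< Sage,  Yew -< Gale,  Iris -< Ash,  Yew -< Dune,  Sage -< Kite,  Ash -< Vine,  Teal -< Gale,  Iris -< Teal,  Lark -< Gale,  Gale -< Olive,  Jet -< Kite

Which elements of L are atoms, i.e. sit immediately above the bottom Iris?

The atoms are exactly the elements that cover Iris: Ash, Lark, Teal, Wren, Yew.

Ash, Lark, Teal, Wren, Yew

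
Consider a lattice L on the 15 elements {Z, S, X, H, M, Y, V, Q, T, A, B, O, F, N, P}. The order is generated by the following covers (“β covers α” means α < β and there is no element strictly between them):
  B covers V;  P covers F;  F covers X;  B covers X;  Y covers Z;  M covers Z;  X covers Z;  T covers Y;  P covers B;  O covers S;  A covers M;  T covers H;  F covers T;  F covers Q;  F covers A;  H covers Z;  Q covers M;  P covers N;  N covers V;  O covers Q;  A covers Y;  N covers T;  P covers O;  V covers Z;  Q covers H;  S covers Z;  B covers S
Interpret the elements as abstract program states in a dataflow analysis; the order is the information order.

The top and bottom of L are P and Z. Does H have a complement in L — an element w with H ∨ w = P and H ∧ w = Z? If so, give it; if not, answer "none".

B

Need w with H ∨ w = P and H ∧ w = Z.
Checking each element gives: B.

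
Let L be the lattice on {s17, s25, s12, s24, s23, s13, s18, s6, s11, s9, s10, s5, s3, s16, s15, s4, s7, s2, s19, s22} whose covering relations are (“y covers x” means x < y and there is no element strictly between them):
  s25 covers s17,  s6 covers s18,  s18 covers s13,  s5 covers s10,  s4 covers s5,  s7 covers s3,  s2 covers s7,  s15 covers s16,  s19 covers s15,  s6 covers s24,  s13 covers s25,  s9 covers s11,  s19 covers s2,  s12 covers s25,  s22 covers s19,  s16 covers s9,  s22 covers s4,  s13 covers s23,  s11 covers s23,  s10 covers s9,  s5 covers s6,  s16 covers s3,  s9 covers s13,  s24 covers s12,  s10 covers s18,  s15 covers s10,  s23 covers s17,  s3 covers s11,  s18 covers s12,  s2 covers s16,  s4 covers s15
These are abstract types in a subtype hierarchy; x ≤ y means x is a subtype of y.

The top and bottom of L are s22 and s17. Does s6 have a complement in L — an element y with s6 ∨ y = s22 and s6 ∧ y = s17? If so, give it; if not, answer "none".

For every candidate y, either s6 ∨ y ≠ s22 or s6 ∧ y ≠ s17; no complement exists.

none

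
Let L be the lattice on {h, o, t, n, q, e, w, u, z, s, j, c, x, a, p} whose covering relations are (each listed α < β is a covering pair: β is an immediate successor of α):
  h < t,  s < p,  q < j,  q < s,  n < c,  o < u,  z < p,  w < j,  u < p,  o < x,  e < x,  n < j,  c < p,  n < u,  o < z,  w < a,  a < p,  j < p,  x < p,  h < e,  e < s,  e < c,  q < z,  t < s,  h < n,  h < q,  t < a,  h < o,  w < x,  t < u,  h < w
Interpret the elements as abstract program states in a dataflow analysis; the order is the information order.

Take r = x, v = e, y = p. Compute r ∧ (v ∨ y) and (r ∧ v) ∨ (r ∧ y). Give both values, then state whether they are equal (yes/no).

x; x; yes

v ∨ y = p, so r ∧ (v ∨ y) = x ∧ p = x.
r ∧ v = e and r ∧ y = x, so (r ∧ v) ∨ (r ∧ y) = e ∨ x = x.
Equal: yes.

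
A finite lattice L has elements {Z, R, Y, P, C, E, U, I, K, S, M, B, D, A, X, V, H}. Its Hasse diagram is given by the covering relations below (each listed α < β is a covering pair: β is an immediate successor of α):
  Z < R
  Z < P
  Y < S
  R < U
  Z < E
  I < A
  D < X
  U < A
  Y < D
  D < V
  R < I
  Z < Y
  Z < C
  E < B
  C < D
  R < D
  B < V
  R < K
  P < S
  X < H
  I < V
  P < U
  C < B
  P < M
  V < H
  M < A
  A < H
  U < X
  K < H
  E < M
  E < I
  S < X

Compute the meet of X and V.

Common lower bounds of {X, V}: C, D, R, Y, Z.
The greatest among these is D.

D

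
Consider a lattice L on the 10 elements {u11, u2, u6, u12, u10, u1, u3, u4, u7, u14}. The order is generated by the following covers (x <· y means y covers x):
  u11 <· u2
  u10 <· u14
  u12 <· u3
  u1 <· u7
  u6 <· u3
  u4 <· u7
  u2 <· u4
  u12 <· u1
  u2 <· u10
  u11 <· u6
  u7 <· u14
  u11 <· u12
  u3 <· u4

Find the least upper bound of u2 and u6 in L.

u4

Common upper bounds of {u2, u6}: u14, u4, u7.
The least among these is u4.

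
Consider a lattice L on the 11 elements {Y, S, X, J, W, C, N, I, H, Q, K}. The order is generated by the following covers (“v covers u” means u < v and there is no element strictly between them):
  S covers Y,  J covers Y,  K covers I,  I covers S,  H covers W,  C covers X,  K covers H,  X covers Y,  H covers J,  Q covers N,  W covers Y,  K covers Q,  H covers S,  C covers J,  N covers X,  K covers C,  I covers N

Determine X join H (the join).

Common upper bounds of {X, H}: K.
The least among these is K.

K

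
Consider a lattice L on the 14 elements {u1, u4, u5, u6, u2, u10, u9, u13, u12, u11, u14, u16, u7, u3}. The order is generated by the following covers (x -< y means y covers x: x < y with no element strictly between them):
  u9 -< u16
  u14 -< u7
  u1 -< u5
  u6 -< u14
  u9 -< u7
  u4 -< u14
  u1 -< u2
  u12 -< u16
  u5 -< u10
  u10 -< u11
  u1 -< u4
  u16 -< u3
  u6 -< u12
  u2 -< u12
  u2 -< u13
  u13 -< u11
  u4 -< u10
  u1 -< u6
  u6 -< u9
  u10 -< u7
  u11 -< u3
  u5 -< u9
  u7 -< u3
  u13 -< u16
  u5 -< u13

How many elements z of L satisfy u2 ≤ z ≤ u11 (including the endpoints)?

3

The interval [u2, u11] = {u11, u13, u2}, which has 3 elements.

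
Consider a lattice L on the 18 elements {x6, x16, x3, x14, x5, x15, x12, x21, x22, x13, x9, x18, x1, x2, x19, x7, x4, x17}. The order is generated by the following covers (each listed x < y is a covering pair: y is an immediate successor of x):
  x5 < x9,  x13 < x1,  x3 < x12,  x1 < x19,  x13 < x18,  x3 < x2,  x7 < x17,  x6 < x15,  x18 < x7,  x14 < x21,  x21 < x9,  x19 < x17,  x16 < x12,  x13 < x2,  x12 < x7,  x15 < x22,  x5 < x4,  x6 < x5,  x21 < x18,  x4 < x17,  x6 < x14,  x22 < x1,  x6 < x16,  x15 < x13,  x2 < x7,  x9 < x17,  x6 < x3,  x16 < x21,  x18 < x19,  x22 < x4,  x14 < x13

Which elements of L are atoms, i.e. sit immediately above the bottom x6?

The atoms are exactly the elements that cover x6: x14, x15, x16, x3, x5.

x14, x15, x16, x3, x5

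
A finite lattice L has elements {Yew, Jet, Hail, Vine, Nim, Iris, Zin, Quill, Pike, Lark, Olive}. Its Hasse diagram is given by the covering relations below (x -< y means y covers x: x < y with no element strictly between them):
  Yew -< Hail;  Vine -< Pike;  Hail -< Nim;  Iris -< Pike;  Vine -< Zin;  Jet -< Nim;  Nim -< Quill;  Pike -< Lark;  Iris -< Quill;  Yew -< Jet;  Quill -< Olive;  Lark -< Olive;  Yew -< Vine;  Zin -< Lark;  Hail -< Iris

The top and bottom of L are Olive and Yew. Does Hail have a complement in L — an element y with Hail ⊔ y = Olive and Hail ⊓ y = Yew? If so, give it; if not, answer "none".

For every candidate y, either Hail ∨ y ≠ Olive or Hail ∧ y ≠ Yew; no complement exists.

none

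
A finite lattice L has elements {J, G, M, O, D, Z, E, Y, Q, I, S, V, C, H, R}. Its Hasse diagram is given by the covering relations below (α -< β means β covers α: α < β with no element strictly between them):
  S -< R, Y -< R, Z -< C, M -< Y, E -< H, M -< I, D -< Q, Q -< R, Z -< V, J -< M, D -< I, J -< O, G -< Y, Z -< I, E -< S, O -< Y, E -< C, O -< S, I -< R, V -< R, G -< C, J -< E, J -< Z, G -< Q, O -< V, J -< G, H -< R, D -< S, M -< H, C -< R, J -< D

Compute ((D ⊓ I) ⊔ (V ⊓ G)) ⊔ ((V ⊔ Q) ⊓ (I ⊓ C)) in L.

I

D ∧ I = D
V ∧ G = J
D ∨ J = D
V ∨ Q = R
I ∧ C = Z
R ∧ Z = Z
D ∨ Z = I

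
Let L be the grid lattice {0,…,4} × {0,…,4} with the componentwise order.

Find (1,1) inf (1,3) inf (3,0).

In a product of chains, the meet is componentwise min, giving (1,0).

(1,0)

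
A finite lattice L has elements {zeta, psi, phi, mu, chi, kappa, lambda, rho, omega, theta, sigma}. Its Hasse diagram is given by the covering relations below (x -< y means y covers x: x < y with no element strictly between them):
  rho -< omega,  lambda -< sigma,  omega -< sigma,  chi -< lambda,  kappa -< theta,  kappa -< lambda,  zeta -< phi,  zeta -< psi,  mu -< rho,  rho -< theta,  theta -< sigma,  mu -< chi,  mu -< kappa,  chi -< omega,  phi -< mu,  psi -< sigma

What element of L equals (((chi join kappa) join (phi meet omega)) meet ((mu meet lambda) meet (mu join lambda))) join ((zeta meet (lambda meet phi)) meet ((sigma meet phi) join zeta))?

mu

chi ∨ kappa = lambda
phi ∧ omega = phi
lambda ∨ phi = lambda
mu ∧ lambda = mu
mu ∨ lambda = lambda
mu ∧ lambda = mu
lambda ∧ mu = mu
lambda ∧ phi = phi
zeta ∧ phi = zeta
sigma ∧ phi = phi
phi ∨ zeta = phi
zeta ∧ phi = zeta
mu ∨ zeta = mu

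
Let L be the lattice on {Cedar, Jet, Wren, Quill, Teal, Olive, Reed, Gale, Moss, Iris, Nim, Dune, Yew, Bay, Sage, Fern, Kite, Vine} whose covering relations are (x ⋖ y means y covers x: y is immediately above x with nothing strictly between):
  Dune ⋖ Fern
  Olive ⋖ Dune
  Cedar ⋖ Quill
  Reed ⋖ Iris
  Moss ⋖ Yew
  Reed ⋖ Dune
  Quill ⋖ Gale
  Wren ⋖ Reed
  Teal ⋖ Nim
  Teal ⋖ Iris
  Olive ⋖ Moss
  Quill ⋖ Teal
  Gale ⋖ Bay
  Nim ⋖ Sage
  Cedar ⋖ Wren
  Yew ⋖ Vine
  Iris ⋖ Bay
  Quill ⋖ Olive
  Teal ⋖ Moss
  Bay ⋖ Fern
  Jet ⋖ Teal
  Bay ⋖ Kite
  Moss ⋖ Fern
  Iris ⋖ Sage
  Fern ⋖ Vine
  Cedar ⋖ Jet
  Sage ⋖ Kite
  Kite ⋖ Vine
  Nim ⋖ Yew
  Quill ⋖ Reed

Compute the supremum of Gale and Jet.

Bay

Common upper bounds of {Gale, Jet}: Bay, Fern, Kite, Vine.
The least among these is Bay.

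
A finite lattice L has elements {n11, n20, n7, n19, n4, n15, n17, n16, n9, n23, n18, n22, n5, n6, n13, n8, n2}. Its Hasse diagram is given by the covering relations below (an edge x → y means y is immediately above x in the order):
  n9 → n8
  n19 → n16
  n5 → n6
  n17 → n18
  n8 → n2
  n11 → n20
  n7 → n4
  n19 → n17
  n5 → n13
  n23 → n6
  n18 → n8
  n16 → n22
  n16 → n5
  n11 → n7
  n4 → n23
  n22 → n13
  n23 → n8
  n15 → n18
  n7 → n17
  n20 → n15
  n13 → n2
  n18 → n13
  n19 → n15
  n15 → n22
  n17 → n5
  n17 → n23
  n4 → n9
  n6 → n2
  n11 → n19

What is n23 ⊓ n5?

n17

Common lower bounds of {n23, n5}: n11, n17, n19, n7.
The greatest among these is n17.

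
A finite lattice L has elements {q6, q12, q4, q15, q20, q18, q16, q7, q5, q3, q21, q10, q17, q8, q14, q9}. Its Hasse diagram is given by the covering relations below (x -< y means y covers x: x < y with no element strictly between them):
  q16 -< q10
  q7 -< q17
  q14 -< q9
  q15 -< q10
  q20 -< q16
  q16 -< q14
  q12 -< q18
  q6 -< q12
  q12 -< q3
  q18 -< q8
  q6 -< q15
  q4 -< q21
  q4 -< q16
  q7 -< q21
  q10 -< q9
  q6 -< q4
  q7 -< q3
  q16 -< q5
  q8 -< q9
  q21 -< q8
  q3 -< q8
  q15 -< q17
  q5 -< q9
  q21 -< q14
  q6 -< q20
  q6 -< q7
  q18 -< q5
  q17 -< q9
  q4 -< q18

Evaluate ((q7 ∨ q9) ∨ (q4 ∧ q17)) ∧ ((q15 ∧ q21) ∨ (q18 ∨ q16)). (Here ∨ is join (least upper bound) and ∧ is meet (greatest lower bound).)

q5

q7 ∨ q9 = q9
q4 ∧ q17 = q6
q9 ∨ q6 = q9
q15 ∧ q21 = q6
q18 ∨ q16 = q5
q6 ∨ q5 = q5
q9 ∧ q5 = q5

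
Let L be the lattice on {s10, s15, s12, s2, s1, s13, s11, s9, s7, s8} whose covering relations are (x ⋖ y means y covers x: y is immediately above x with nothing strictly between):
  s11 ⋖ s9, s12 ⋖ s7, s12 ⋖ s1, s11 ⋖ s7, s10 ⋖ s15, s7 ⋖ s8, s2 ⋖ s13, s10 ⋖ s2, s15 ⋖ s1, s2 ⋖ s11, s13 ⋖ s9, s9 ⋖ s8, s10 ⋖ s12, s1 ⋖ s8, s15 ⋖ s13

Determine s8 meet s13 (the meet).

s13

Common lower bounds of {s8, s13}: s10, s13, s15, s2.
The greatest among these is s13.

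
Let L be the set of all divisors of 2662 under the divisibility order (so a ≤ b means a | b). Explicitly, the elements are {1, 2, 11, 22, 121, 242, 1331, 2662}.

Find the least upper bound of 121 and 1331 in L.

1331

Common upper bounds of {121, 1331}: 1331, 2662.
The least among these is 1331.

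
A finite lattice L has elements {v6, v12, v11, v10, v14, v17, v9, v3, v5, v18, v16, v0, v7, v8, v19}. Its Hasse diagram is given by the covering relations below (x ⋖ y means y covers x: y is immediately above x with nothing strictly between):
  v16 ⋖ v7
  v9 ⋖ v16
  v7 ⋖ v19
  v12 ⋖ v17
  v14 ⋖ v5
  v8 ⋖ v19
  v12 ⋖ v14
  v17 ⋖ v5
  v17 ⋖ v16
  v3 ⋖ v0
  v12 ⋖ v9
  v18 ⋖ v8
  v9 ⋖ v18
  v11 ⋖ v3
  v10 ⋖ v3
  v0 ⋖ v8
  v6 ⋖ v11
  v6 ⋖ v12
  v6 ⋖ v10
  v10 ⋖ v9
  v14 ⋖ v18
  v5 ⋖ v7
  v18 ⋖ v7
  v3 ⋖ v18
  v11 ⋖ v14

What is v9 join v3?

Common upper bounds of {v9, v3}: v18, v19, v7, v8.
The least among these is v18.

v18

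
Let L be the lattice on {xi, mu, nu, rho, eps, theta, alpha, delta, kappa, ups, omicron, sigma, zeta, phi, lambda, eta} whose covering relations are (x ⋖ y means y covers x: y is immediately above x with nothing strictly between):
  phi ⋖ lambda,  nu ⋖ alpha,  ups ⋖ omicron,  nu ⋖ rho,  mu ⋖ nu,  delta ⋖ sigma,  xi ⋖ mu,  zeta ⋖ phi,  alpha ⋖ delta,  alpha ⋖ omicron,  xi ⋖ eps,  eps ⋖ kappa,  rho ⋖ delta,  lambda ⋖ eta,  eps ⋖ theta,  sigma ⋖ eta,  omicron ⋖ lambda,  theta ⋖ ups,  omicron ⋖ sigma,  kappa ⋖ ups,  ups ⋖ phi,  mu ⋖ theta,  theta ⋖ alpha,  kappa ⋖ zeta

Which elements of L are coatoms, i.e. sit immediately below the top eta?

lambda, sigma

The coatoms are exactly the elements covered by eta: lambda, sigma.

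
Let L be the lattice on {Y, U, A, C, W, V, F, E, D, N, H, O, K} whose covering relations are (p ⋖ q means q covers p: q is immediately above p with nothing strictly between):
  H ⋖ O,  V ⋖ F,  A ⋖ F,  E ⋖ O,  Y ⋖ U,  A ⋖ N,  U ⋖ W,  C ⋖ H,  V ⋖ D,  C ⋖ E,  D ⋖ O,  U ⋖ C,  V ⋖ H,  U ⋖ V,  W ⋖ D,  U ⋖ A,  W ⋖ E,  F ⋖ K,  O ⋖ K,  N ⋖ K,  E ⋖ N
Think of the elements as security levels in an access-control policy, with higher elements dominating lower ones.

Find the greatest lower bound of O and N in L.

E

Common lower bounds of {O, N}: C, E, U, W, Y.
The greatest among these is E.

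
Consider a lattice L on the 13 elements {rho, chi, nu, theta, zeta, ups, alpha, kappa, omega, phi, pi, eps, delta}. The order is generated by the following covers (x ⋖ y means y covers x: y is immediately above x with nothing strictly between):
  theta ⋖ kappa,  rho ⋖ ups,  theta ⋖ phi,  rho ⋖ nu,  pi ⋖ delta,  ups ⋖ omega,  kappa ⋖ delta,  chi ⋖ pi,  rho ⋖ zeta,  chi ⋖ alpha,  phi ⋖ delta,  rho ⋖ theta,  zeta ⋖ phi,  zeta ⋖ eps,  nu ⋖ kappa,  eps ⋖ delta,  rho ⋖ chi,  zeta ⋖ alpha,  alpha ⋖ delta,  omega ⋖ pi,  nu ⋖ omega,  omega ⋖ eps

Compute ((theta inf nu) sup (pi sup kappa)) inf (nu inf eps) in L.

theta ∧ nu = rho
pi ∨ kappa = delta
rho ∨ delta = delta
nu ∧ eps = nu
delta ∧ nu = nu

nu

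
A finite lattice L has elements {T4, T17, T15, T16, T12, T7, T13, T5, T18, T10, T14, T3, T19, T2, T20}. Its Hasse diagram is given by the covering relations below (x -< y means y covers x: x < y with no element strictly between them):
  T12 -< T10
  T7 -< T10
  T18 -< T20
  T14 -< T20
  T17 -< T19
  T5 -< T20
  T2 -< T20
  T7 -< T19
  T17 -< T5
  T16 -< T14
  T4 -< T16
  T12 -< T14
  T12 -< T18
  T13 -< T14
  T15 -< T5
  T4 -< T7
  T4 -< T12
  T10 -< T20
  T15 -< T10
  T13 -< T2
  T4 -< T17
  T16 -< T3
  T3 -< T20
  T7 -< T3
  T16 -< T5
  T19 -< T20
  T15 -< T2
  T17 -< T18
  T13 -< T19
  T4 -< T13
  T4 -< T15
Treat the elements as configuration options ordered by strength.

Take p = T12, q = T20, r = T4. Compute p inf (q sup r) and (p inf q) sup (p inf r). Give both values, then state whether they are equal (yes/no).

T12; T12; yes

q sup r = T20, so p inf (q sup r) = T12 inf T20 = T12.
p inf q = T12 and p inf r = T4, so (p inf q) sup (p inf r) = T12 sup T4 = T12.
Equal: yes.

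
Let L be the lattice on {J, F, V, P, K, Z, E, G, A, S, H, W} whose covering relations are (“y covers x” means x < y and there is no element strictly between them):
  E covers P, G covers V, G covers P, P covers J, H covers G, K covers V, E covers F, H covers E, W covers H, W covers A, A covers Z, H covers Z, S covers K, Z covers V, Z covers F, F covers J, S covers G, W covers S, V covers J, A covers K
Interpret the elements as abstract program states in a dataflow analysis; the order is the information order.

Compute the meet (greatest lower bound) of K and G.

V

Common lower bounds of {K, G}: J, V.
The greatest among these is V.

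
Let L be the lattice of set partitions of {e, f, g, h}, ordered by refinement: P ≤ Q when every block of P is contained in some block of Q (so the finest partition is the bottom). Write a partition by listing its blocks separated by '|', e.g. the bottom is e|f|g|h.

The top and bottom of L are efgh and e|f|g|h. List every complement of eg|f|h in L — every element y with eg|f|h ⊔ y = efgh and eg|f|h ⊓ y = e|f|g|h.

Need y with eg|f|h ∨ y = efgh and eg|f|h ∧ y = e|f|g|h.
Checking each element gives: efh|g, ef|gh, eh|fg, e|fgh.

efh|g, ef|gh, eh|fg, e|fgh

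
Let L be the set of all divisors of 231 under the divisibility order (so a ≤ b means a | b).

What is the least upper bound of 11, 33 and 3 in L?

In the divisibility order, the join is the least common multiple: lcm(11, 33, 3) = 33.

33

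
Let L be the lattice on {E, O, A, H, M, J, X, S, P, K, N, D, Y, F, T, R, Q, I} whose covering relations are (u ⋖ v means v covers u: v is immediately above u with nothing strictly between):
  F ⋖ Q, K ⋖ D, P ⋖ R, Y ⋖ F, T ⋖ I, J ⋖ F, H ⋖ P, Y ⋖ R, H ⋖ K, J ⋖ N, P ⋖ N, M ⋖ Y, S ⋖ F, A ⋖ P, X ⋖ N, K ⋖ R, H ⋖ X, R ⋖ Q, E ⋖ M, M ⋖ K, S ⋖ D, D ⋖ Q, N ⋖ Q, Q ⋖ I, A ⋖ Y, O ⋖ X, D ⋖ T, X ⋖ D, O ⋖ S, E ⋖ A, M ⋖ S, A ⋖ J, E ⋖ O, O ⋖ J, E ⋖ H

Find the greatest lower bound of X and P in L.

H

Common lower bounds of {X, P}: E, H.
The greatest among these is H.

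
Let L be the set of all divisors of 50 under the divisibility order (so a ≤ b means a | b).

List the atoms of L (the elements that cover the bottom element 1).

The atoms are exactly the elements that cover 1: 2, 5.

2, 5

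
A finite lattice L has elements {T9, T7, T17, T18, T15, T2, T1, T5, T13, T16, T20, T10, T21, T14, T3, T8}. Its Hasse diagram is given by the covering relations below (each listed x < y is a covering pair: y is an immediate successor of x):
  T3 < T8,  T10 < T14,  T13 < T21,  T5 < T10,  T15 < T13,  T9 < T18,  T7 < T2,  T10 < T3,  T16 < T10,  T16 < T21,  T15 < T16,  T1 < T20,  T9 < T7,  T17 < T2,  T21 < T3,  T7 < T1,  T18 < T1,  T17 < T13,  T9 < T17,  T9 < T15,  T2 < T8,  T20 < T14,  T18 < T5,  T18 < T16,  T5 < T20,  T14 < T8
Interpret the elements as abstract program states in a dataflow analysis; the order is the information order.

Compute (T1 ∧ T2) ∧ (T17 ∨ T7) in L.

T7

T1 ∧ T2 = T7
T17 ∨ T7 = T2
T7 ∧ T2 = T7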